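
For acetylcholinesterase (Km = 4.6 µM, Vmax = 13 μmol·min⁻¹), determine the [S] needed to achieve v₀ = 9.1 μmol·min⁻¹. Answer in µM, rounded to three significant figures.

The required fractional saturation is v/Vmax = 9.1/13 = 0.7000.
Then [S]/(Km+[S]) = 0.7000 ⇒ [S] = 4.6 × 0.7000/(1 − 0.7000) = 10.7 µM.

10.7 µM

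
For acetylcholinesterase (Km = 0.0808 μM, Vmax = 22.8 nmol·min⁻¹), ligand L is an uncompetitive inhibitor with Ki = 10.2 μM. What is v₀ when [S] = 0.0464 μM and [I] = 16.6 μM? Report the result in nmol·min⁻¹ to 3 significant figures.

α = 1 + [I]/Ki = 1 + 16.6/10.2 = 2.627.
For an uncompetitive inhibitor, both parameters are divided by α, giving Vmax/α and Km/α: Km,app = 0.0308 μM, Vmax,app = 8.68 nmol·min⁻¹.
v = Vmax,app·[S]/(Km,app + [S]) = 8.68 × 0.0464/(0.0308 + 0.0464) = 5.22 nmol·min⁻¹.

5.22 nmol·min⁻¹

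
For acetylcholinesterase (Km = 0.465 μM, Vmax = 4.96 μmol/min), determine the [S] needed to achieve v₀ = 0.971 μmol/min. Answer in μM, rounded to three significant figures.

Rearranging v = Vmax[S]/(Km+[S]) gives [S] = Km·v/(Vmax − v).
[S] = 0.465 × 0.971 / (4.96 − 0.971) = 0.4515/3.989 = 0.113 μM.

0.113 μM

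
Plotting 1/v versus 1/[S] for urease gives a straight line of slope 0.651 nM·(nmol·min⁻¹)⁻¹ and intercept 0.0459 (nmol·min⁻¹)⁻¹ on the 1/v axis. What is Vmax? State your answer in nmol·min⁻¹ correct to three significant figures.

The y-intercept of a Lineweaver–Burk plot equals 1/Vmax, so Vmax = 1/0.0459 = 21.8 nmol·min⁻¹.

21.8 nmol·min⁻¹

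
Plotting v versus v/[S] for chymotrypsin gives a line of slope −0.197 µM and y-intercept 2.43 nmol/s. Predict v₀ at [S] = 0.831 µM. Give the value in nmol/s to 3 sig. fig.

1.96 nmol/s

In the Eadie–Hofstee form v = Vmax − Km·(v/[S]), the slope is −Km and the intercept is Vmax, so Km = 0.197 µM and Vmax = 2.43 nmol/s.
v = 2.43 × 0.831/(0.197 + 0.831) = 1.96 nmol/s.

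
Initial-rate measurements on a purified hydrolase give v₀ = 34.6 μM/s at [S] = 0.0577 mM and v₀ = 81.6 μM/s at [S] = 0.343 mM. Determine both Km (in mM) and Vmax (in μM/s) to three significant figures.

From v = Vmax[S]/(Km+[S]), each point gives Vmax = v(Km+[S])/[S].
Equating: 34.6(Km+0.0577)/0.0577 = 81.6(Km+0.343)/0.343.
599.7·Km + 34.6 = 237.9·Km + 81.6, so (599.7 − 237.9)·Km = 81.6 − 34.6.
Km = 47.00/361.8 = 0.130 mM; then Vmax = 34.6(0.130+0.0577)/0.0577 = 113 μM/s.

Km = 0.130 mM; Vmax = 113 μM/s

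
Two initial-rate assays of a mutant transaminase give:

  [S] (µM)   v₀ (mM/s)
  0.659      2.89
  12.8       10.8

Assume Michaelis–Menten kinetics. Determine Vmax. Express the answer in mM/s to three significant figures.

12.7 mM/s

In reciprocal form, 1/v = (Km/Vmax)·(1/[S]) + 1/Vmax. The two points give (1/[S], 1/v) = (1.517, 0.3460) and (0.07812, 0.09259).
Slope = (0.3460 − 0.09259)/(1.517 − 0.07812) = 0.1761; intercept = 0.3460 − 0.1761×1.517 = 0.07884.
Vmax = 1/intercept = 12.7 mM/s; Km = slope × Vmax = 0.1761 × 12.7 = 2.23 µM.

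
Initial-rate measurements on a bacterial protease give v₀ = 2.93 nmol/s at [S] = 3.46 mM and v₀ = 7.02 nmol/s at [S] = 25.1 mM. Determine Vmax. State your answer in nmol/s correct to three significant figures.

From v = Vmax[S]/(Km+[S]), each point gives Vmax = v(Km+[S])/[S].
Equating: 2.93(Km+3.46)/3.46 = 7.02(Km+25.1)/25.1.
0.8468·Km + 2.93 = 0.2797·Km + 7.02, so (0.8468 − 0.2797)·Km = 7.02 − 2.93.
Km = 4.090/0.5671 = 7.21 mM; then Vmax = 2.93(7.21+3.46)/3.46 = 9.04 nmol/s.

9.04 nmol/s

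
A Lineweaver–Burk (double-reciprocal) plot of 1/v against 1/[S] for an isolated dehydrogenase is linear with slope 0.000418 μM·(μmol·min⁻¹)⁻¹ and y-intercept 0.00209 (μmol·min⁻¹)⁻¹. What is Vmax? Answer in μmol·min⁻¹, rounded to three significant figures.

478 μmol·min⁻¹

The y-intercept of a Lineweaver–Burk plot equals 1/Vmax, so Vmax = 1/0.00209 = 478 μmol·min⁻¹.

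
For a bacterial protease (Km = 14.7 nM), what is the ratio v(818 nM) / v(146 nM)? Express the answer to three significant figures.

The fractional saturations are [S]/(Km+[S]) = 146/160.7 = 0.9085 and 818/832.7 = 0.9823.
v₂/v₁ is just their ratio: 0.9823/0.9085 = 1.08.

1.08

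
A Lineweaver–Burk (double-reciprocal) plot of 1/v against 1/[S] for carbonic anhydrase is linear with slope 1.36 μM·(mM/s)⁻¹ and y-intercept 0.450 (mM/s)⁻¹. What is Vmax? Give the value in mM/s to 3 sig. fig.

2.22 mM/s

The y-intercept of a Lineweaver–Burk plot equals 1/Vmax, so Vmax = 1/0.450 = 2.22 mM/s.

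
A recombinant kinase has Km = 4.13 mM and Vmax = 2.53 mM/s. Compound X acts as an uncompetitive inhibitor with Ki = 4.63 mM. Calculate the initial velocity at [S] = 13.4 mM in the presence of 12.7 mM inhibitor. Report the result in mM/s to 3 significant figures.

0.625 mM/s

With α = 1 + [I]/Ki = 1 + 12.7/4.63 = 3.743, the uncompetitive rate law is v = (Vmax/α)·[S] / (Km/α + [S]).
v = (2.53/3.743)×13.4 / (4.13/3.743 + 13.4) = 9.057/14.50 = 0.625 mM/s.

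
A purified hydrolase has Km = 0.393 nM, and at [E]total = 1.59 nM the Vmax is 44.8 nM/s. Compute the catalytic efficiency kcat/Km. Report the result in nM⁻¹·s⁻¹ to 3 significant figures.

kcat = Vmax/[E]total = 44.8/1.59 = 28.2 s⁻¹.
kcat/Km = 28.2/0.393 = 71.7 nM⁻¹·s⁻¹.

71.7 nM⁻¹·s⁻¹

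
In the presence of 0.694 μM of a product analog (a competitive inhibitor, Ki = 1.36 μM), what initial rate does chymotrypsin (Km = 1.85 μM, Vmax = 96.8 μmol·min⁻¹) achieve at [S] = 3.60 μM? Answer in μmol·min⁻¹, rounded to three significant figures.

With α = 1 + [I]/Ki = 1 + 0.694/1.36 = 1.510, the competitive rate law is v = Vmax[S] / (αKm + [S]).
v = 96.8×3.60 / (1.510×1.85 + 3.60) = 348.5/6.394 = 54.5 μmol·min⁻¹.

54.5 μmol·min⁻¹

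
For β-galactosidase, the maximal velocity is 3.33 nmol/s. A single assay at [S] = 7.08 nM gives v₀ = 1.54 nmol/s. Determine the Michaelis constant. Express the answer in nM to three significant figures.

From v = Vmax[S]/(Km+[S]), Km = [S](Vmax − v)/v.
Km = 7.08 × (3.33 − 1.54) / 1.54 = 12.67/1.54 = 8.23 nM.

8.23 nM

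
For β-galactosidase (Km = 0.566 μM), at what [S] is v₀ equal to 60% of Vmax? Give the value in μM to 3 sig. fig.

0.849 μM

v/Vmax = [S]/(Km+[S]) = 0.6, so [S] = Km·0.6/(1 − 0.6) = 0.566 × 1.500.
[S] = 0.849 μM.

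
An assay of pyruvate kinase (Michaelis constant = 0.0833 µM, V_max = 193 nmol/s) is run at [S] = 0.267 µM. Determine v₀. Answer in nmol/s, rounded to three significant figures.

147 nmol/s

[S]/(Km+[S]) = 0.267/0.3503 = 0.7622, the fractional saturation.
v = 0.7622 × Vmax = 0.7622 × 193 = 147 nmol/s.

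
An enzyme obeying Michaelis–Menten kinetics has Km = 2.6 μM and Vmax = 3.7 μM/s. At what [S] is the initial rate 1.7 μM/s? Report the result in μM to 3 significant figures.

The required fractional saturation is v/Vmax = 1.7/3.7 = 0.4595.
Then [S]/(Km+[S]) = 0.4595 ⇒ [S] = 2.6 × 0.4595/(1 − 0.4595) = 2.21 μM.

2.21 μM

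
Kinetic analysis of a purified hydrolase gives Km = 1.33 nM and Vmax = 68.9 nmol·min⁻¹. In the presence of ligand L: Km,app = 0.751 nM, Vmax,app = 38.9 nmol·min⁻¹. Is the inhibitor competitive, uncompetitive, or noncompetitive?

Both Km and Vmax decrease by the same factor (~1.77-fold) — characteristic of uncompetitive inhibition.

uncompetitive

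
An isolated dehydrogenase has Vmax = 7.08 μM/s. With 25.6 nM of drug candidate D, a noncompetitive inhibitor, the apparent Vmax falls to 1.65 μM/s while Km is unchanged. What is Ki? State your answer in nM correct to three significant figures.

Noncompetitive: Vmax,app = Vmax/α with α = 1 + [I]/Ki.
α = Vmax/Vmax,app = 7.08/1.65 = 4.291.
Since α = 1 + [I]/Ki, [I]/Ki = 4.291 − 1 = 3.291 and Ki = 25.6/3.291 = 7.78 nM.

7.78 nM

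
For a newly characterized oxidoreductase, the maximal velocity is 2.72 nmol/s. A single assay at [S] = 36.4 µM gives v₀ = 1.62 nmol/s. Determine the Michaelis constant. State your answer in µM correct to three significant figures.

24.7 µM

From v = Vmax[S]/(Km+[S]), Km = [S](Vmax − v)/v.
Km = 36.4 × (2.72 − 1.62) / 1.62 = 40.04/1.62 = 24.7 µM.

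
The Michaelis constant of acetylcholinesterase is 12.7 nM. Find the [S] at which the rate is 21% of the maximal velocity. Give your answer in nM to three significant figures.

v/Vmax = [S]/(Km+[S]) = 0.21, so [S] = Km·0.21/(1 − 0.21) = 12.7 × 0.2658.
[S] = 3.38 nM.

3.38 nM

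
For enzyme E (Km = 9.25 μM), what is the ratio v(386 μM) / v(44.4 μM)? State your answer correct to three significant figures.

Since Vmax cancels, v₂/v₁ = [S]₂(Km+[S]₁) / [S]₁(Km+[S]₂).
= 386×(9.25+44.4) / (44.4×(9.25+386)) = 20710/17550 = 1.18.

1.18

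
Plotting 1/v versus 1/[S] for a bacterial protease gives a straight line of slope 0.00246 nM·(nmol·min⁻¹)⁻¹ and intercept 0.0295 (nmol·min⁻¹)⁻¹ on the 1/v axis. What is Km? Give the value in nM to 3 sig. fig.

0.0834 nM

y-intercept = 1/Vmax ⇒ Vmax = 33.9 nmol·min⁻¹; slope = Km/Vmax ⇒ Km = slope × Vmax.
Km = 0.00246 × 33.9 = 0.0834 nM.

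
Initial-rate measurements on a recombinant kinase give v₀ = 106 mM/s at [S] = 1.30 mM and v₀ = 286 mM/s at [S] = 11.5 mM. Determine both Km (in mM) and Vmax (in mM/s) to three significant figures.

In reciprocal form, 1/v = (Km/Vmax)·(1/[S]) + 1/Vmax. The two points give (1/[S], 1/v) = (0.7692, 0.009434) and (0.08696, 0.003497).
Slope = (0.009434 − 0.003497)/(0.7692 − 0.08696) = 0.008702; intercept = 0.009434 − 0.008702×0.7692 = 0.002740.
Vmax = 1/intercept = 365 mM/s; Km = slope × Vmax = 0.008702 × 365 = 3.18 mM.

Km = 3.18 mM; Vmax = 365 mM/s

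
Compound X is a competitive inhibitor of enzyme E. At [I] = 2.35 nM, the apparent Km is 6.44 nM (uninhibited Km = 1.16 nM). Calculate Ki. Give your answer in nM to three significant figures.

Competitive: Km,app = α·Km with α = 1 + [I]/Ki.
α = Km,app/Km = 6.44/1.16 = 5.552.
Since α = 1 + [I]/Ki, [I]/Ki = 5.552 − 1 = 4.552 and Ki = 2.35/4.552 = 0.516 nM.

0.516 nM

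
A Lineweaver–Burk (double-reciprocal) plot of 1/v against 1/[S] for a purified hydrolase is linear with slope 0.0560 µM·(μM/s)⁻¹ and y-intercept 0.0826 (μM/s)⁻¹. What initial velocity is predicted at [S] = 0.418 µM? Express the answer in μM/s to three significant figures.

The y-intercept is 1/Vmax, so Vmax = 1/0.0826 = 12.1 μM/s.
The slope is Km/Vmax, so Km = 0.0560 × 12.1 = 0.678 µM.
Then v = 12.1 × 0.418/(0.678 + 0.418) = 4.62 μM/s.

4.62 μM/s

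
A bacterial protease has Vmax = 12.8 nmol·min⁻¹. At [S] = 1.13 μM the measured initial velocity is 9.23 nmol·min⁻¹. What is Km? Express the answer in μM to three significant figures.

0.437 μM

From v = Vmax[S]/(Km+[S]), Km = [S](Vmax − v)/v.
Km = 1.13 × (12.8 − 9.23) / 9.23 = 4.034/9.23 = 0.437 μM.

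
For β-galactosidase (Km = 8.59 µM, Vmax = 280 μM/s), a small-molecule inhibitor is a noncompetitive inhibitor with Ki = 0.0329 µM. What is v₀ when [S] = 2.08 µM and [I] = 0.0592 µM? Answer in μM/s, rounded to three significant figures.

19.5 μM/s

With α = 1 + [I]/Ki = 1 + 0.0592/0.0329 = 2.799, the noncompetitive rate law is v = (Vmax/α)·[S] / (Km + [S]).
v = (280/2.799)×2.08 / (8.59 + 2.08) = 208.0/10.67 = 19.5 μM/s.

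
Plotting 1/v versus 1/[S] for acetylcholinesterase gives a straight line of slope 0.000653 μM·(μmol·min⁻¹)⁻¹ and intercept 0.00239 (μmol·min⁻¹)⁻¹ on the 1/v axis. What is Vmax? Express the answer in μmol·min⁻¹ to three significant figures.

418 μmol·min⁻¹

The y-intercept of a Lineweaver–Burk plot equals 1/Vmax, so Vmax = 1/0.00239 = 418 μmol·min⁻¹.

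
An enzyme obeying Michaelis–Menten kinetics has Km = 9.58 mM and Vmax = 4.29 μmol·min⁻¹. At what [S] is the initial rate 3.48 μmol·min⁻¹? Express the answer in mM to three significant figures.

41.2 mM

The required fractional saturation is v/Vmax = 3.48/4.29 = 0.8112.
Then [S]/(Km+[S]) = 0.8112 ⇒ [S] = 9.58 × 0.8112/(1 − 0.8112) = 41.2 mM.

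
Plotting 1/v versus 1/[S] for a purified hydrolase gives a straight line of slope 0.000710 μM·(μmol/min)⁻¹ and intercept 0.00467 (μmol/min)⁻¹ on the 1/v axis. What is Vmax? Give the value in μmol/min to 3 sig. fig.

214 μmol/min

The y-intercept of a Lineweaver–Burk plot equals 1/Vmax, so Vmax = 1/0.00467 = 214 μmol/min.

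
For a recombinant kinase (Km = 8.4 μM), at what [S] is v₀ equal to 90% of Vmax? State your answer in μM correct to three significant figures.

v/Vmax = [S]/(Km+[S]) = 0.9, so [S] = Km·0.9/(1 − 0.9) = 8.4 × 9.000.
[S] = 75.6 μM.

75.6 μM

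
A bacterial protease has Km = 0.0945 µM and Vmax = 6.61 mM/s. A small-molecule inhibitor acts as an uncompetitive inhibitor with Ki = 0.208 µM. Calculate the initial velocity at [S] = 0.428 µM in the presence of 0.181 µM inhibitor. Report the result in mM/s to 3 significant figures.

α = 1 + [I]/Ki = 1 + 0.181/0.208 = 1.870.
For an uncompetitive inhibitor, both parameters are divided by α, giving Vmax/α and Km/α: Km,app = 0.0505 µM, Vmax,app = 3.53 mM/s.
v = Vmax,app·[S]/(Km,app + [S]) = 3.53 × 0.428/(0.0505 + 0.428) = 3.16 mM/s.

3.16 mM/s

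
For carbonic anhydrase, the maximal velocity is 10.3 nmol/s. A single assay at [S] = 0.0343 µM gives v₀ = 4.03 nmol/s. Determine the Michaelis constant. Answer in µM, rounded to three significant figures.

0.0534 µM

From v = Vmax[S]/(Km+[S]), Km = [S](Vmax − v)/v.
Km = 0.0343 × (10.3 − 4.03) / 4.03 = 0.2151/4.03 = 0.0534 µM.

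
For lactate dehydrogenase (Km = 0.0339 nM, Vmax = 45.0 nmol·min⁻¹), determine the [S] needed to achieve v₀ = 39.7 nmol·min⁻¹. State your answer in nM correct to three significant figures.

0.254 nM

The required fractional saturation is v/Vmax = 39.7/45.0 = 0.8822.
Then [S]/(Km+[S]) = 0.8822 ⇒ [S] = 0.0339 × 0.8822/(1 − 0.8822) = 0.254 nM.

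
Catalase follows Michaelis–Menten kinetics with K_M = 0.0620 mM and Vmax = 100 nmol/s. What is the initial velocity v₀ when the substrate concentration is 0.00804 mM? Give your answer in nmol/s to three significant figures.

11.5 nmol/s

[S]/(Km+[S]) = 0.00804/0.07004 = 0.1148, the fractional saturation.
v = 0.1148 × Vmax = 0.1148 × 100 = 11.5 nmol/s.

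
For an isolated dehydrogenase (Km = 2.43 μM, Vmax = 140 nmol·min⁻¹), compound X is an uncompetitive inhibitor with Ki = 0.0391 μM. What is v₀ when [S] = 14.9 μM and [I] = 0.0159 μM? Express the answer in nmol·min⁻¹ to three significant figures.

With α = 1 + [I]/Ki = 1 + 0.0159/0.0391 = 1.407, the uncompetitive rate law is v = (Vmax/α)·[S] / (Km/α + [S]).
v = (140/1.407)×14.9 / (2.43/1.407 + 14.9) = 1483/16.63 = 89.2 nmol·min⁻¹.

89.2 nmol·min⁻¹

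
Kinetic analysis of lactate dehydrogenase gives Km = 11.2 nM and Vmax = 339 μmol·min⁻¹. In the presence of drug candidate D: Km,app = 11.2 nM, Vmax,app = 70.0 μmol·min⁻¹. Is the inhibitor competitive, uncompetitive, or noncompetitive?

noncompetitive

Vmax decreases (339 → 70.0 μmol·min⁻¹) while Km is unchanged — pure noncompetitive inhibition.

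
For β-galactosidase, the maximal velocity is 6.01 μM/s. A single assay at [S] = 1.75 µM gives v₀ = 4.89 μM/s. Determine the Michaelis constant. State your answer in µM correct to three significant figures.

From v = Vmax[S]/(Km+[S]), Km = [S](Vmax − v)/v.
Km = 1.75 × (6.01 − 4.89) / 4.89 = 1.960/4.89 = 0.401 µM.

0.401 µM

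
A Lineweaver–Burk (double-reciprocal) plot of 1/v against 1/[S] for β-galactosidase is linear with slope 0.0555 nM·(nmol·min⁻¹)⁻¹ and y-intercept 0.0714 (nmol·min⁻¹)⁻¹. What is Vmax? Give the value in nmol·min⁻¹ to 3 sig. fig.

14.0 nmol·min⁻¹

The y-intercept of a Lineweaver–Burk plot equals 1/Vmax, so Vmax = 1/0.0714 = 14.0 nmol·min⁻¹.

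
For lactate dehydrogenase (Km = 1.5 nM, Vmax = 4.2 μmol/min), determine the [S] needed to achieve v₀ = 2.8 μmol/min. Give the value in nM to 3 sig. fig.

The required fractional saturation is v/Vmax = 2.8/4.2 = 0.6667.
Then [S]/(Km+[S]) = 0.6667 ⇒ [S] = 1.5 × 0.6667/(1 − 0.6667) = 3.00 nM.

3.00 nM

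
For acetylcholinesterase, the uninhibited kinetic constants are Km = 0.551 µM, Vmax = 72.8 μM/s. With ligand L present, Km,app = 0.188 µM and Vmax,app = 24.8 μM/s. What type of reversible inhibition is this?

uncompetitive

Both Km and Vmax decrease by the same factor (~2.93-fold) — characteristic of uncompetitive inhibition.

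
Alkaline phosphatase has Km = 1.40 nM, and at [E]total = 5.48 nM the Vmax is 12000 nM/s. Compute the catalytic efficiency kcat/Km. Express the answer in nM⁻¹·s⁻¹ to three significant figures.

1560 nM⁻¹·s⁻¹

kcat = Vmax/[E]total = 12000/5.48 = 2190 s⁻¹.
kcat/Km = 2190/1.40 = 1560 nM⁻¹·s⁻¹.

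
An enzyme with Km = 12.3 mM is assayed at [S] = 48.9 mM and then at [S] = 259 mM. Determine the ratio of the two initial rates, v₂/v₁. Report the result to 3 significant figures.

1.19

Since Vmax cancels, v₂/v₁ = [S]₂(Km+[S]₁) / [S]₁(Km+[S]₂).
= 259×(12.3+48.9) / (48.9×(12.3+259)) = 15850/13270 = 1.19.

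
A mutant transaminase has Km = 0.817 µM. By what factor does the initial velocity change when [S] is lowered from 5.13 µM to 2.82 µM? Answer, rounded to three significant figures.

0.899

Since Vmax cancels, v₂/v₁ = [S]₂(Km+[S]₁) / [S]₁(Km+[S]₂).
= 2.82×(0.817+5.13) / (5.13×(0.817+2.82)) = 16.77/18.66 = 0.899.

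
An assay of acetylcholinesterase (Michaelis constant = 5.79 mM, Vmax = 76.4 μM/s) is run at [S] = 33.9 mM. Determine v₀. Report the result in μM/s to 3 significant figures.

v = Vmax·[S]/(Km + [S]) = 76.4 × 33.9 / (5.79 + 33.9)
  = 2590 / 39.69 = 65.3 μM/s.

65.3 μM/s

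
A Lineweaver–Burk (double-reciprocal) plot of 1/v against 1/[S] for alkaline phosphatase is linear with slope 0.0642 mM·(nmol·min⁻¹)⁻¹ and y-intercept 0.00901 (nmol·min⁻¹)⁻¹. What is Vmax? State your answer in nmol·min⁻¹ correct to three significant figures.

The y-intercept of a Lineweaver–Burk plot equals 1/Vmax, so Vmax = 1/0.00901 = 111 nmol·min⁻¹.

111 nmol·min⁻¹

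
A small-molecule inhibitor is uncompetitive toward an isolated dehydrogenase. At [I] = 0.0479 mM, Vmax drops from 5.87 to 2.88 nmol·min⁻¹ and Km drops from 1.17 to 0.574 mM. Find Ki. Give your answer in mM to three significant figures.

0.0461 mM

Uncompetitive: Vmax,app = Vmax/α (and Km,app = Km/α) with α = 1 + [I]/Ki.
α = Vmax/Vmax,app = 5.87/2.88 = 2.038.
Since α = 1 + [I]/Ki, [I]/Ki = 2.038 − 1 = 1.038 and Ki = 0.0479/1.038 = 0.0461 mM.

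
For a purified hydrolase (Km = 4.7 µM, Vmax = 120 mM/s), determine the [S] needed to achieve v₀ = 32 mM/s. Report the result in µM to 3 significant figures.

1.71 µM

The required fractional saturation is v/Vmax = 32/120 = 0.2667.
Then [S]/(Km+[S]) = 0.2667 ⇒ [S] = 4.7 × 0.2667/(1 − 0.2667) = 1.71 µM.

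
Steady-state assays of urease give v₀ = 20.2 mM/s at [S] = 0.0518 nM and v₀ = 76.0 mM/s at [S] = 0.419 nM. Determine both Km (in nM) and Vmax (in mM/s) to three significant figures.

Km = 0.268 nM; Vmax = 125 mM/s

In reciprocal form, 1/v = (Km/Vmax)·(1/[S]) + 1/Vmax. The two points give (1/[S], 1/v) = (19.31, 0.04950) and (2.387, 0.01316).
Slope = (0.04950 − 0.01316)/(19.31 − 2.387) = 0.002148; intercept = 0.04950 − 0.002148×19.31 = 0.008031.
Vmax = 1/intercept = 125 mM/s; Km = slope × Vmax = 0.002148 × 125 = 0.268 nM.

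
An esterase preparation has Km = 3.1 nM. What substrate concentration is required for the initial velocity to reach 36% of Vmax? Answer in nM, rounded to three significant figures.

1.74 nM

v/Vmax = [S]/(Km+[S]) = 0.36, so [S] = Km·0.36/(1 − 0.36) = 3.1 × 0.5625.
[S] = 1.74 nM.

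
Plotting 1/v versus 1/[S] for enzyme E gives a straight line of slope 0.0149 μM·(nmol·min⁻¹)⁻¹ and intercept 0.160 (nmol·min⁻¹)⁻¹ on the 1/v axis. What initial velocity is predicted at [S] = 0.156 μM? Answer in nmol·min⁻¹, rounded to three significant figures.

The y-intercept is 1/Vmax, so Vmax = 1/0.160 = 6.25 nmol·min⁻¹.
The slope is Km/Vmax, so Km = 0.0149 × 6.25 = 0.0931 μM.
Then v = 6.25 × 0.156/(0.0931 + 0.156) = 3.91 nmol·min⁻¹.

3.91 nmol·min⁻¹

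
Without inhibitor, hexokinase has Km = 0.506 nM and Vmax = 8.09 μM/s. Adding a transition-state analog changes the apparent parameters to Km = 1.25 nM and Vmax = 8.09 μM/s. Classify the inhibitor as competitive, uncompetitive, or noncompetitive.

Km increases (0.506 → 1.25 nM) while Vmax is unchanged — the hallmark of competitive inhibition.

competitive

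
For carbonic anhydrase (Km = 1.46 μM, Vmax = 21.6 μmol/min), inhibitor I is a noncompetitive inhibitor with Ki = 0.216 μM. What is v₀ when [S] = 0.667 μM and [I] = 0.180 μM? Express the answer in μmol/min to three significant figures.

3.69 μmol/min

α = 1 + [I]/Ki = 1 + 0.180/0.216 = 1.833.
For a noncompetitive inhibitor, Vmax is reduced to Vmax/α while Km is unchanged: Km,app = 1.46 μM, Vmax,app = 11.8 μmol/min.
v = Vmax,app·[S]/(Km,app + [S]) = 11.8 × 0.667/(1.46 + 0.667) = 3.69 μmol/min.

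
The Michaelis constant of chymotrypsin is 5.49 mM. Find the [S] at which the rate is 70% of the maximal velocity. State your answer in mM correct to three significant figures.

12.8 mM

v/Vmax = [S]/(Km+[S]) = 0.7, so [S] = Km·0.7/(1 − 0.7) = 5.49 × 2.333.
[S] = 12.8 mM.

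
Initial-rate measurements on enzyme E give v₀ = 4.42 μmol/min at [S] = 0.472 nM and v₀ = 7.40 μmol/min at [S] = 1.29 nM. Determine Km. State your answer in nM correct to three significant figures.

0.821 nM

From v = Vmax[S]/(Km+[S]), each point gives Vmax = v(Km+[S])/[S].
Equating: 4.42(Km+0.472)/0.472 = 7.40(Km+1.29)/1.29.
9.364·Km + 4.42 = 5.736·Km + 7.40, so (9.364 − 5.736)·Km = 7.40 − 4.42.
Km = 2.980/3.628 = 0.821 nM; then Vmax = 4.42(0.821+0.472)/0.472 = 12.1 μmol/min.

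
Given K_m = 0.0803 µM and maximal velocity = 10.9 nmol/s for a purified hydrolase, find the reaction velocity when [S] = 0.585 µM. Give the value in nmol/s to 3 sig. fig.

9.58 nmol/s

v = Vmax·[S]/(Km + [S]) = 10.9 × 0.585 / (0.0803 + 0.585)
  = 6.376 / 0.6653 = 9.58 nmol/s.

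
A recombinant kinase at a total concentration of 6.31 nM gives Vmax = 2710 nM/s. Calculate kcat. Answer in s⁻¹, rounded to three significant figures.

429 s⁻¹

kcat = Vmax/[E]total = 2710 nM/s / 6.31 nM = 429 s⁻¹.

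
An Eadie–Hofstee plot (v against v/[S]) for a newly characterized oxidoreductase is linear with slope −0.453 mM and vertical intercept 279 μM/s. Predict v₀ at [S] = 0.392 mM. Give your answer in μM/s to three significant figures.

129 μM/s

In the Eadie–Hofstee form v = Vmax − Km·(v/[S]), the slope is −Km and the intercept is Vmax, so Km = 0.453 mM and Vmax = 279 μM/s.
v = 279 × 0.392/(0.453 + 0.392) = 129 μM/s.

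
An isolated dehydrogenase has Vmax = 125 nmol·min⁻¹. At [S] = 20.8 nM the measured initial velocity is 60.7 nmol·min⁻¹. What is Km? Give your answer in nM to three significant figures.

v/Vmax = 60.7/125 = 0.4856 = [S]/(Km+[S]).
So Km + [S] = [S]/0.4856 = 42.83 nM, giving Km = 42.83 − 20.8 = 22.0 nM.

22.0 nM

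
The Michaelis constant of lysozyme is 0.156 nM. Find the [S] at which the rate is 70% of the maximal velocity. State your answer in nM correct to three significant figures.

0.364 nM

v/Vmax = [S]/(Km+[S]) = 0.7, so [S] = Km·0.7/(1 − 0.7) = 0.156 × 2.333.
[S] = 0.364 nM.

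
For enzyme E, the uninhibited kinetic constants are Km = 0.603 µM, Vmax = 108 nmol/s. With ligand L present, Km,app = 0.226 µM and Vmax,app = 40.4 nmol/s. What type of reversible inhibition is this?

Both Km and Vmax decrease by the same factor (~2.67-fold) — characteristic of uncompetitive inhibition.

uncompetitive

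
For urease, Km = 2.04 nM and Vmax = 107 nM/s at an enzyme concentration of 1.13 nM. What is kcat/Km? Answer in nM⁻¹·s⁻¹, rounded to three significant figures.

kcat = Vmax/[E]total = 107/1.13 = 94.7 s⁻¹.
kcat/Km = 94.7/2.04 = 46.4 nM⁻¹·s⁻¹.

46.4 nM⁻¹·s⁻¹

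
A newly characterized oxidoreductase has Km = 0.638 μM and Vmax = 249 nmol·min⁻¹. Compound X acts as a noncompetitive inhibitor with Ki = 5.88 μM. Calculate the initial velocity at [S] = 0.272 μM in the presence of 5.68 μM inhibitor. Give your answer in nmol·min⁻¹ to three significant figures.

37.9 nmol·min⁻¹

α = 1 + [I]/Ki = 1 + 5.68/5.88 = 1.966.
For a noncompetitive inhibitor, Vmax is reduced to Vmax/α while Km is unchanged: Km,app = 0.638 μM, Vmax,app = 127 nmol·min⁻¹.
v = Vmax,app·[S]/(Km,app + [S]) = 127 × 0.272/(0.638 + 0.272) = 37.9 nmol·min⁻¹.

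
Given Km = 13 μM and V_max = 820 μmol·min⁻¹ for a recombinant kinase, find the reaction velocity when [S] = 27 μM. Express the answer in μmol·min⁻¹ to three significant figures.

554 μmol·min⁻¹

v = Vmax·[S]/(Km + [S]) = 820 × 27 / (13 + 27)
  = 22140 / 40.00 = 554 μmol·min⁻¹.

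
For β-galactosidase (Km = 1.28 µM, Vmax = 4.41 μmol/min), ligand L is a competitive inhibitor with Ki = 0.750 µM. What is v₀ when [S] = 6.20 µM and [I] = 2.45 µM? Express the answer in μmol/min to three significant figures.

2.34 μmol/min

α = 1 + [I]/Ki = 1 + 2.45/0.750 = 4.267.
For a competitive inhibitor, Vmax is unchanged and the apparent Km becomes α·Km: Km,app = 5.46 µM, Vmax,app = 4.41 μmol/min.
v = Vmax,app·[S]/(Km,app + [S]) = 4.41 × 6.20/(5.46 + 6.20) = 2.34 μmol/min.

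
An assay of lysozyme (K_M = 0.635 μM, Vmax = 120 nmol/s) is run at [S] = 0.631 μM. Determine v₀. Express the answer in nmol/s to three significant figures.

v = Vmax·[S]/(Km + [S]) = 120 × 0.631 / (0.635 + 0.631)
  = 75.72 / 1.266 = 59.8 nmol/s.

59.8 nmol/s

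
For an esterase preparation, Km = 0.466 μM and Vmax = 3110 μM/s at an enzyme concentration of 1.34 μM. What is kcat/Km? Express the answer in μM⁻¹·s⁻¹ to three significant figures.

4980 μM⁻¹·s⁻¹

kcat = Vmax/[E]total = 3110/1.34 = 2320 s⁻¹.
kcat/Km = 2320/0.466 = 4980 μM⁻¹·s⁻¹.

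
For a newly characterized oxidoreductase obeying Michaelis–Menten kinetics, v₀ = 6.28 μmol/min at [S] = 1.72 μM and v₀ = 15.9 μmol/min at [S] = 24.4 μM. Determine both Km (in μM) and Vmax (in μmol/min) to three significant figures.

Km = 3.21 μM; Vmax = 18.0 μmol/min

In reciprocal form, 1/v = (Km/Vmax)·(1/[S]) + 1/Vmax. The two points give (1/[S], 1/v) = (0.5814, 0.1592) and (0.04098, 0.06289).
Slope = (0.1592 − 0.06289)/(0.5814 − 0.04098) = 0.1783; intercept = 0.1592 − 0.1783×0.5814 = 0.05559.
Vmax = 1/intercept = 18.0 μmol/min; Km = slope × Vmax = 0.1783 × 18.0 = 3.21 μM.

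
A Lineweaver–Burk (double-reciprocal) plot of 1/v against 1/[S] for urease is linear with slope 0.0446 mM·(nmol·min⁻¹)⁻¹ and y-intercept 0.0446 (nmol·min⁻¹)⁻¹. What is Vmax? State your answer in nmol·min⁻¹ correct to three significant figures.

22.4 nmol·min⁻¹

The y-intercept of a Lineweaver–Burk plot equals 1/Vmax, so Vmax = 1/0.0446 = 22.4 nmol·min⁻¹.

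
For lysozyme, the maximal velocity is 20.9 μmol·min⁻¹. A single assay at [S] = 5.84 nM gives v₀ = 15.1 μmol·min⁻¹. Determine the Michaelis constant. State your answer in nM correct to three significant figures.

v/Vmax = 15.1/20.9 = 0.7225 = [S]/(Km+[S]).
So Km + [S] = [S]/0.7225 = 8.083 nM, giving Km = 8.083 − 5.84 = 2.24 nM.

2.24 nM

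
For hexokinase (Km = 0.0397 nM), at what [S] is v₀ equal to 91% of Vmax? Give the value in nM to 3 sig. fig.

v/Vmax = [S]/(Km+[S]) = 0.91, so [S] = Km·0.91/(1 − 0.91) = 0.0397 × 10.11.
[S] = 0.401 nM.

0.401 nM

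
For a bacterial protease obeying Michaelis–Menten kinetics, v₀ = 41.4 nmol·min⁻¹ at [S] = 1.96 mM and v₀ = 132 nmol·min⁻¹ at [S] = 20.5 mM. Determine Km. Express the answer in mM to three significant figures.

In reciprocal form, 1/v = (Km/Vmax)·(1/[S]) + 1/Vmax. The two points give (1/[S], 1/v) = (0.5102, 0.02415) and (0.04878, 0.007576).
Slope = (0.02415 − 0.007576)/(0.5102 − 0.04878) = 0.03593; intercept = 0.02415 − 0.03593×0.5102 = 0.005823.
Vmax = 1/intercept = 172 nmol·min⁻¹; Km = slope × Vmax = 0.03593 × 172 = 6.17 mM.

6.17 mM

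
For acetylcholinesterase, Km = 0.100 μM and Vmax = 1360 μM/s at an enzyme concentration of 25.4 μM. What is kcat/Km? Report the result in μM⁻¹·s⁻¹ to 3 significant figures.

kcat = Vmax/[E]total = 1360/25.4 = 53.5 s⁻¹.
kcat/Km = 53.5/0.100 = 535 μM⁻¹·s⁻¹.

535 μM⁻¹·s⁻¹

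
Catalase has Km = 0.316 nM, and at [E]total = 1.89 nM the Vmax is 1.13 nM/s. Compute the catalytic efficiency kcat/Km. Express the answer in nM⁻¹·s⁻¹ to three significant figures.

1.89 nM⁻¹·s⁻¹

kcat = Vmax/[E]total = 1.13/1.89 = 0.598 s⁻¹.
kcat/Km = 0.598/0.316 = 1.89 nM⁻¹·s⁻¹.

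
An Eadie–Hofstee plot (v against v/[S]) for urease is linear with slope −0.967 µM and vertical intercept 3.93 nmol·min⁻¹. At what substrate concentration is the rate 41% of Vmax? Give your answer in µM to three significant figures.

The Eadie–Hofstee slope gives Km = 0.967 µM (slope = −Km).
v/Vmax = [S]/(Km+[S]) = 0.41 ⇒ [S] = Km·0.41/(1−0.41) = 0.967 × 0.6949 = 0.672 µM.

0.672 µM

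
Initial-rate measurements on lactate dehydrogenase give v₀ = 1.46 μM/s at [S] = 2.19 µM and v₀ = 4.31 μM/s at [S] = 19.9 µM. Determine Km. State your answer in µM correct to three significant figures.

In reciprocal form, 1/v = (Km/Vmax)·(1/[S]) + 1/Vmax. The two points give (1/[S], 1/v) = (0.4566, 0.6849) and (0.05025, 0.2320).
Slope = (0.6849 − 0.2320)/(0.4566 − 0.05025) = 1.115; intercept = 0.6849 − 1.115×0.4566 = 0.1760.
Vmax = 1/intercept = 5.68 μM/s; Km = slope × Vmax = 1.115 × 5.68 = 6.33 µM.

6.33 µM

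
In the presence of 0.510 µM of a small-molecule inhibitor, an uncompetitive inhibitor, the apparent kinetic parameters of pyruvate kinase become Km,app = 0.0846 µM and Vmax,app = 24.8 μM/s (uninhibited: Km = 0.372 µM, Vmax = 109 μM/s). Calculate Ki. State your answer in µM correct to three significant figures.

Uncompetitive: Vmax,app = Vmax/α (and Km,app = Km/α) with α = 1 + [I]/Ki.
α = Vmax/Vmax,app = 109/24.8 = 4.395.
Since α = 1 + [I]/Ki, [I]/Ki = 4.395 − 1 = 3.395 and Ki = 0.510/3.395 = 0.150 µM.

0.150 µM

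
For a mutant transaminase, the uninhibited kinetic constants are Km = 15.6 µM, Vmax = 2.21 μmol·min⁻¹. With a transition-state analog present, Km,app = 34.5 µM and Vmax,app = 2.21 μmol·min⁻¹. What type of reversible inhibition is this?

Km increases (15.6 → 34.5 µM) while Vmax is unchanged — the hallmark of competitive inhibition.

competitive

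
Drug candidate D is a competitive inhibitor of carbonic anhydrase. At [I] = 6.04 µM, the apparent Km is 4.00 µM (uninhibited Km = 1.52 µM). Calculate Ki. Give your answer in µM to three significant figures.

3.70 µM

Competitive: Km,app = α·Km with α = 1 + [I]/Ki.
α = Km,app/Km = 4.00/1.52 = 2.632.
Since α = 1 + [I]/Ki, [I]/Ki = 2.632 − 1 = 1.632 and Ki = 6.04/1.632 = 3.70 µM.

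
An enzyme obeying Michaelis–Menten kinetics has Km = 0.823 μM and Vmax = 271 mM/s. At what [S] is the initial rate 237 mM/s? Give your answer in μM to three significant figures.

5.74 μM

The required fractional saturation is v/Vmax = 237/271 = 0.8745.
Then [S]/(Km+[S]) = 0.8745 ⇒ [S] = 0.823 × 0.8745/(1 − 0.8745) = 5.74 μM.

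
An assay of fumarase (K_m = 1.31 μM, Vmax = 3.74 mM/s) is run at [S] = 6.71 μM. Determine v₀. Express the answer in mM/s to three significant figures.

v = Vmax·[S]/(Km + [S]) = 3.74 × 6.71 / (1.31 + 6.71)
  = 25.10 / 8.020 = 3.13 mM/s.

3.13 mM/s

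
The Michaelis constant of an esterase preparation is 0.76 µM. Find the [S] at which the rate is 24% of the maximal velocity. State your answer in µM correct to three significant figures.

0.240 µM

v/Vmax = [S]/(Km+[S]) = 0.24, so [S] = Km·0.24/(1 − 0.24) = 0.76 × 0.3158.
[S] = 0.240 µM.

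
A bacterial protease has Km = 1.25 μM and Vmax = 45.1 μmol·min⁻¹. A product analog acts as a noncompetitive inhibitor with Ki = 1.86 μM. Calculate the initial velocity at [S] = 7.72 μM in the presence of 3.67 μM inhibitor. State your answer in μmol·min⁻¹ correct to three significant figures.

13.1 μmol·min⁻¹

α = 1 + [I]/Ki = 1 + 3.67/1.86 = 2.973.
For a noncompetitive inhibitor, Vmax is reduced to Vmax/α while Km is unchanged: Km,app = 1.25 μM, Vmax,app = 15.2 μmol·min⁻¹.
v = Vmax,app·[S]/(Km,app + [S]) = 15.2 × 7.72/(1.25 + 7.72) = 13.1 μmol·min⁻¹.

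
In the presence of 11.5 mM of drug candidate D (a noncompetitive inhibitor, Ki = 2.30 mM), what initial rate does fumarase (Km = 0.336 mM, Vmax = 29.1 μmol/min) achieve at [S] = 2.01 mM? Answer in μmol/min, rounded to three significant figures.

4.16 μmol/min

α = 1 + [I]/Ki = 1 + 11.5/2.30 = 6.000.
For a noncompetitive inhibitor, Vmax is reduced to Vmax/α while Km is unchanged: Km,app = 0.336 mM, Vmax,app = 4.85 μmol/min.
v = Vmax,app·[S]/(Km,app + [S]) = 4.85 × 2.01/(0.336 + 2.01) = 4.16 μmol/min.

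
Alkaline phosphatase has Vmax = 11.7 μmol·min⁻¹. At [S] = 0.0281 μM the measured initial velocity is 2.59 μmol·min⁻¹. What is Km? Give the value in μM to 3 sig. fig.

0.0988 μM

From v = Vmax[S]/(Km+[S]), Km = [S](Vmax − v)/v.
Km = 0.0281 × (11.7 − 2.59) / 2.59 = 0.2560/2.59 = 0.0988 μM.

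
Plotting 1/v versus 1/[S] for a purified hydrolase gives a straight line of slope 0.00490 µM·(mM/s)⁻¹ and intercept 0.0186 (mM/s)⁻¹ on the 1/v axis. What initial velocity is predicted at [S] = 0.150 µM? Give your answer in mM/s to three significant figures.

19.5 mM/s

The y-intercept is 1/Vmax, so Vmax = 1/0.0186 = 53.8 mM/s.
The slope is Km/Vmax, so Km = 0.00490 × 53.8 = 0.263 µM.
Then v = 53.8 × 0.150/(0.263 + 0.150) = 19.5 mM/s.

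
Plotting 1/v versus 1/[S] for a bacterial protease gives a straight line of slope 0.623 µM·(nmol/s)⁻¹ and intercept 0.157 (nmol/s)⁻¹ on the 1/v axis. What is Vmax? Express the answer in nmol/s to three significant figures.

6.37 nmol/s

The y-intercept of a Lineweaver–Burk plot equals 1/Vmax, so Vmax = 1/0.157 = 6.37 nmol/s.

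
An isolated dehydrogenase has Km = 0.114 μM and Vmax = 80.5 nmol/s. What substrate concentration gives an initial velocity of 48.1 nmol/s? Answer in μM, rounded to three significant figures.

0.169 μM

Rearranging v = Vmax[S]/(Km+[S]) gives [S] = Km·v/(Vmax − v).
[S] = 0.114 × 48.1 / (80.5 − 48.1) = 5.483/32.40 = 0.169 μM.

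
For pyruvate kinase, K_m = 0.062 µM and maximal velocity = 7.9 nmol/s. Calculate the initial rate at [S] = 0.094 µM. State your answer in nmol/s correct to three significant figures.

[S]/(Km+[S]) = 0.094/0.1560 = 0.6026, the fractional saturation.
v = 0.6026 × Vmax = 0.6026 × 7.9 = 4.76 nmol/s.

4.76 nmol/s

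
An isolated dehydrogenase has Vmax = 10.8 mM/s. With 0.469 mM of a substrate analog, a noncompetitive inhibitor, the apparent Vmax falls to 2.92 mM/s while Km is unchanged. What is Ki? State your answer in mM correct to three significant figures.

0.174 mM

Noncompetitive: Vmax,app = Vmax/α with α = 1 + [I]/Ki.
α = Vmax/Vmax,app = 10.8/2.92 = 3.699.
Since α = 1 + [I]/Ki, [I]/Ki = 3.699 − 1 = 2.699 and Ki = 0.469/2.699 = 0.174 mM.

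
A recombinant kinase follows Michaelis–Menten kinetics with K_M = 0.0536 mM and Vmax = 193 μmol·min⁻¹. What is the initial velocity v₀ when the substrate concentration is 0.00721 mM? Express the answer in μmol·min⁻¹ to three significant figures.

[S]/(Km+[S]) = 0.00721/0.06081 = 0.1186, the fractional saturation.
v = 0.1186 × Vmax = 0.1186 × 193 = 22.9 μmol·min⁻¹.

22.9 μmol·min⁻¹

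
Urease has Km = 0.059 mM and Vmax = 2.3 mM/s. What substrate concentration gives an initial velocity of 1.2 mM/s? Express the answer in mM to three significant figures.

The required fractional saturation is v/Vmax = 1.2/2.3 = 0.5217.
Then [S]/(Km+[S]) = 0.5217 ⇒ [S] = 0.059 × 0.5217/(1 − 0.5217) = 0.0644 mM.

0.0644 mM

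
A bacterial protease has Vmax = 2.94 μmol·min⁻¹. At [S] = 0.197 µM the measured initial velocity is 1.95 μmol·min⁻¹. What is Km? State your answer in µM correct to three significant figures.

v/Vmax = 1.95/2.94 = 0.6633 = [S]/(Km+[S]).
So Km + [S] = [S]/0.6633 = 0.2970 µM, giving Km = 0.2970 − 0.197 = 0.100 µM.

0.100 µM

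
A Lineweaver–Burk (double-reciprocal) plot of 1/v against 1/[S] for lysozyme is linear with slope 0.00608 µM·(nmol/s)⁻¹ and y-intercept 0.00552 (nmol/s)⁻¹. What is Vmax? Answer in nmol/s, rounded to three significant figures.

181 nmol/s

The y-intercept of a Lineweaver–Burk plot equals 1/Vmax, so Vmax = 1/0.00552 = 181 nmol/s.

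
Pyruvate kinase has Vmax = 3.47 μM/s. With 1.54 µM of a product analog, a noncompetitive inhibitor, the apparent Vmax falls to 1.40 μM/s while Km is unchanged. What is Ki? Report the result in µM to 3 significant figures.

1.04 µM

Noncompetitive: Vmax,app = Vmax/α with α = 1 + [I]/Ki.
α = Vmax/Vmax,app = 3.47/1.40 = 2.479.
Since α = 1 + [I]/Ki, [I]/Ki = 2.479 − 1 = 1.479 and Ki = 1.54/1.479 = 1.04 µM.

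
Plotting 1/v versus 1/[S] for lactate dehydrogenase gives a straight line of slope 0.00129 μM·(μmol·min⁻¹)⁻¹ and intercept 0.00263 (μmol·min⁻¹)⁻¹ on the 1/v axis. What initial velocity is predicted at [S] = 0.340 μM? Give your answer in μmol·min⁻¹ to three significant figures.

The y-intercept is 1/Vmax, so Vmax = 1/0.00263 = 380 μmol·min⁻¹.
The slope is Km/Vmax, so Km = 0.00129 × 380 = 0.490 μM.
Then v = 380 × 0.340/(0.490 + 0.340) = 156 μmol·min⁻¹.

156 μmol·min⁻¹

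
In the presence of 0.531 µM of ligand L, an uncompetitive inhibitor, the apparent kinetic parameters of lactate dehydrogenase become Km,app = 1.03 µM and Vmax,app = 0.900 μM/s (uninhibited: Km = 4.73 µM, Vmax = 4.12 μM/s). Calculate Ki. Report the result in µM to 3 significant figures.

Uncompetitive: Vmax,app = Vmax/α (and Km,app = Km/α) with α = 1 + [I]/Ki.
α = Vmax/Vmax,app = 4.12/0.900 = 4.578.
Since α = 1 + [I]/Ki, [I]/Ki = 4.578 − 1 = 3.578 and Ki = 0.531/3.578 = 0.148 µM.

0.148 µM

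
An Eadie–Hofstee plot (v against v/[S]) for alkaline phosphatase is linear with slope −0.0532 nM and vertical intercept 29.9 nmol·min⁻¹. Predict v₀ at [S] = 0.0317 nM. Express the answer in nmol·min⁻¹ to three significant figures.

In the Eadie–Hofstee form v = Vmax − Km·(v/[S]), the slope is −Km and the intercept is Vmax, so Km = 0.0532 nM and Vmax = 29.9 nmol·min⁻¹.
v = 29.9 × 0.0317/(0.0532 + 0.0317) = 11.2 nmol·min⁻¹.

11.2 nmol·min⁻¹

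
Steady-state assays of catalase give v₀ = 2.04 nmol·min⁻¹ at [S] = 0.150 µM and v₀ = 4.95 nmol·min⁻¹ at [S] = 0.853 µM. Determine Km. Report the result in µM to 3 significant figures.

In reciprocal form, 1/v = (Km/Vmax)·(1/[S]) + 1/Vmax. The two points give (1/[S], 1/v) = (6.667, 0.4902) and (1.172, 0.2020).
Slope = (0.4902 − 0.2020)/(6.667 − 1.172) = 0.05245; intercept = 0.4902 − 0.05245×6.667 = 0.1405.
Vmax = 1/intercept = 7.12 nmol·min⁻¹; Km = slope × Vmax = 0.05245 × 7.12 = 0.373 µM.

0.373 µM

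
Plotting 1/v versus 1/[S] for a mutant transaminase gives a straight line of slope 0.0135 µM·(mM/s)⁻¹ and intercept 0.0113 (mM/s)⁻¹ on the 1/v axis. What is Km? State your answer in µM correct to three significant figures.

y-intercept = 1/Vmax ⇒ Vmax = 88.5 mM/s; slope = Km/Vmax ⇒ Km = slope × Vmax.
Km = 0.0135 × 88.5 = 1.19 µM.

1.19 µM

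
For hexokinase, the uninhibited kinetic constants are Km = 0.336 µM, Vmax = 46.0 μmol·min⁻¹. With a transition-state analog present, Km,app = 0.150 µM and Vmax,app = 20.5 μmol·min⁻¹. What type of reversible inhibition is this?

Both Km and Vmax decrease by the same factor (~2.24-fold) — characteristic of uncompetitive inhibition.

uncompetitive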